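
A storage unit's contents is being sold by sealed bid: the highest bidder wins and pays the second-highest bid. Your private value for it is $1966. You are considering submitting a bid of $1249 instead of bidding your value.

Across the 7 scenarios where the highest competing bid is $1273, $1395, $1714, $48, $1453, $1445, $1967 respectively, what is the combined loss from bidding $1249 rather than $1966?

The deviation costs you only when the competing bid falls strictly between $1249 and $1966; elsewhere both bids give the same outcome.
$1273: truthful payoff $693, deviation payoff $0 → loss $693.
$1395: truthful payoff $571, deviation payoff $0 → loss $571.
$1714: truthful payoff $252, deviation payoff $0 → loss $252.
$48: outcomes coincide → loss $0.
$1453: truthful payoff $513, deviation payoff $0 → loss $513.
$1445: truthful payoff $521, deviation payoff $0 → loss $521.
$1967: outcomes coincide → loss $0.
Total loss = $693 + $571 + $252 + $513 + $521 = $2550.

$2550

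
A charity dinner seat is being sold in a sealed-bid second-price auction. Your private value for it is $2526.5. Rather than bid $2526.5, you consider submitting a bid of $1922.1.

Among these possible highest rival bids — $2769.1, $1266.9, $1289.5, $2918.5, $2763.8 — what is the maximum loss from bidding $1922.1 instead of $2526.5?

$0

$2769.1: same outcome either way → loss $0.
$1266.9: same outcome either way → loss $0.
$1289.5: same outcome either way → loss $0.
$2918.5: same outcome either way → loss $0.
$2763.8: same outcome either way → loss $0.
Maximum loss: $0.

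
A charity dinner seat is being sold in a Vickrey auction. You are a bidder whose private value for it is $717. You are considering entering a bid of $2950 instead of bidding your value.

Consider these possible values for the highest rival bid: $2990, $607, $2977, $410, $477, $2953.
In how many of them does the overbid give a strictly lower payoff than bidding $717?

The deviation hurts exactly when the highest competing bid lies strictly between $717 and $2950 — overbidding then wins at a price above your value.
$2990: above both → same outcome either way.
$607: below both → same outcome either way.
$2977: above both → same outcome either way.
$410: below both → same outcome either way.
$477: below both → same outcome either way.
$2953: above both → same outcome either way.
Count: 0.

0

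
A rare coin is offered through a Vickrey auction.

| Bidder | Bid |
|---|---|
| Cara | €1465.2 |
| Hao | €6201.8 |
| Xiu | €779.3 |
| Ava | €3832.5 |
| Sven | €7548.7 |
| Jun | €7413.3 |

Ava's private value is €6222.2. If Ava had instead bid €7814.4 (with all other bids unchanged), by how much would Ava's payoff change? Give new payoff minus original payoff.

−€1326.5

The highest bid among the other bidders is €7548.7; Ava's bid doesn't change that.
Original bid €3832.5: Ava is not highest (top rival bid is €7548.7); payoff €0.
Alternative bid €7814.4: Ava is highest, pays the top rival bid €7548.7; payoff €6222.2 − €7548.7 = −€1326.5.
Change in payoff = −€1326.5 − (€0) = −€1326.5.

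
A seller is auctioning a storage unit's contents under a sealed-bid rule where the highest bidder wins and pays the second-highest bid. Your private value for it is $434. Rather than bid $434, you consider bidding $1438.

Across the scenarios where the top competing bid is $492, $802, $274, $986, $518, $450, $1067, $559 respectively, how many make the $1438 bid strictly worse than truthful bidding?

7

The deviation hurts exactly when the highest competing bid lies strictly between $434 and $1438 — overbidding then wins at a price above your value.
$492: inside the interval → strictly worse (loss $58).
$802: inside the interval → strictly worse (loss $368).
$274: below both → same outcome either way.
$986: inside the interval → strictly worse (loss $552).
$518: inside the interval → strictly worse (loss $84).
$450: inside the interval → strictly worse (loss $16).
$1067: inside the interval → strictly worse (loss $633).
$559: inside the interval → strictly worse (loss $125).
Count: 7.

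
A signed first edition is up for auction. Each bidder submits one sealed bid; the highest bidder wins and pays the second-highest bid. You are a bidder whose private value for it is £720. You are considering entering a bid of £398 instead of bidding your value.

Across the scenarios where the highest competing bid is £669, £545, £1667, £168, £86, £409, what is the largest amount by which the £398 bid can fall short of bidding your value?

£311

£669: truthful gives £51, deviation gives £0 → loss £51.
£545: truthful gives £175, deviation gives £0 → loss £175.
£1667: same outcome either way → loss £0.
£168: same outcome either way → loss £0.
£86: same outcome either way → loss £0.
£409: truthful gives £311, deviation gives £0 → loss £311.
Maximum loss: £311.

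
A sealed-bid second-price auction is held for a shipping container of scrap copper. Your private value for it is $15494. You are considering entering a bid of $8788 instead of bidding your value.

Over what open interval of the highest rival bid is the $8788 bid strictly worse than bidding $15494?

($8788, $15494)

If the competing bid is below $8788, both bids win at the same price — no difference.
If it is above $15494, both bids lose — no difference.
If it lies strictly between $8788 and $15494, bidding your value wins at a price below your value (positive payoff) while bidding $8788 loses (payoff 0).
So the deviation strictly hurts on the open interval ($8788, $15494).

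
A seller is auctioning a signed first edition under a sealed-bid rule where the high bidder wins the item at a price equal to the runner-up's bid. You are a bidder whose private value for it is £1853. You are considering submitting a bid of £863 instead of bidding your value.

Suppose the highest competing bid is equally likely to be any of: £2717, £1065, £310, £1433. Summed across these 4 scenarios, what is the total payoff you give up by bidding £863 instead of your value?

£1208

The deviation costs you only when the competing bid falls strictly between £863 and £1853; elsewhere both bids give the same outcome.
£2717: outcomes coincide → loss £0.
£1065: truthful payoff £788, deviation payoff £0 → loss £788.
£310: outcomes coincide → loss £0.
£1433: truthful payoff £420, deviation payoff £0 → loss £420.
Total loss = £788 + £420 = £1208.
Truthful bidding weakly dominates here: raising your bid can only win items priced above your value, and lowering it can only forfeit items priced below.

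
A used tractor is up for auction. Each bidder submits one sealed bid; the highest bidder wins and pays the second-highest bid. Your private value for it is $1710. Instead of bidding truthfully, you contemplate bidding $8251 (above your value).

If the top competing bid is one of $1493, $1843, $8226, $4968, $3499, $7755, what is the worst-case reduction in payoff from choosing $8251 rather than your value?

$6516

$1493: same outcome either way → loss $0.
$1843: truthful gives $0, deviation gives −$133 → loss $133.
$8226: truthful gives $0, deviation gives −$6516 → loss $6516.
$4968: truthful gives $0, deviation gives −$3258 → loss $3258.
$3499: truthful gives $0, deviation gives −$1789 → loss $1789.
$7755: truthful gives $0, deviation gives −$6045 → loss $6045.
Maximum loss: $6516.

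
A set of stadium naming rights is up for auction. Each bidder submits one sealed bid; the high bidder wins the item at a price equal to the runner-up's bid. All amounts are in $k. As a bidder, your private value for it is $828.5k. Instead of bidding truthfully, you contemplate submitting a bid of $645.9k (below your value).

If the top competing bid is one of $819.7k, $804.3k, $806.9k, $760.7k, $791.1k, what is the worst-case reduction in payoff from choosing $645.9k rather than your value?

$819.7k: truthful gives $8.8k, deviation gives $0k → loss $8.8k.
$804.3k: truthful gives $24.2k, deviation gives $0k → loss $24.2k.
$806.9k: truthful gives $21.6k, deviation gives $0k → loss $21.6k.
$760.7k: truthful gives $67.8k, deviation gives $0k → loss $67.8k.
$791.1k: truthful gives $37.4k, deviation gives $0k → loss $37.4k.
Maximum loss: $67.8k.

$67.8k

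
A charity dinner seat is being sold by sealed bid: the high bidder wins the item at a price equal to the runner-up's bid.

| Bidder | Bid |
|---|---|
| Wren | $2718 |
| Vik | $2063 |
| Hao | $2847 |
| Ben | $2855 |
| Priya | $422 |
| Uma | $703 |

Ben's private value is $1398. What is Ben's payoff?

−$1449

Highest bid: Ben at $2855, so Ben wins.
Second-highest bid: Hao at $2847 — that is the price the winner pays.
Ben's payoff = value − price = $1398 − $2847 = −$1449.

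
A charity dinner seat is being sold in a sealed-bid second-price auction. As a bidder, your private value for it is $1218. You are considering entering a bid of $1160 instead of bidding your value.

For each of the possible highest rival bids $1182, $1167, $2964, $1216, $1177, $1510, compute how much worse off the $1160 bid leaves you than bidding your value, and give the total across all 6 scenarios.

The deviation costs you only when the competing bid falls strictly between $1160 and $1218; elsewhere both bids give the same outcome.
$1182: truthful payoff $36, deviation payoff $0 → loss $36.
$1167: truthful payoff $51, deviation payoff $0 → loss $51.
$2964: outcomes coincide → loss $0.
$1216: truthful payoff $2, deviation payoff $0 → loss $2.
$1177: truthful payoff $41, deviation payoff $0 → loss $41.
$1510: outcomes coincide → loss $0.
Total loss = $36 + $51 + $2 + $41 = $130.

$130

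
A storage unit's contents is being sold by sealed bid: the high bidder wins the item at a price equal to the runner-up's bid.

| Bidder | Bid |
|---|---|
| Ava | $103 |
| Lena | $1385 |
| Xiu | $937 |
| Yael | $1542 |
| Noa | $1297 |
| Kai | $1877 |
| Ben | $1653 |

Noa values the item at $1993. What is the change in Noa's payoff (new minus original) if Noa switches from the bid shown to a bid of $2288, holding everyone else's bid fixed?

$116

The highest bid among the other bidders is $1877; Noa's bid doesn't change that.
Original bid $1297: Noa is not highest (top rival bid is $1877); payoff $0.
Alternative bid $2288: Noa is highest, pays the top rival bid $1877; payoff $1993 − $1877 = $116.
Change in payoff = $116 − ($0) = $116.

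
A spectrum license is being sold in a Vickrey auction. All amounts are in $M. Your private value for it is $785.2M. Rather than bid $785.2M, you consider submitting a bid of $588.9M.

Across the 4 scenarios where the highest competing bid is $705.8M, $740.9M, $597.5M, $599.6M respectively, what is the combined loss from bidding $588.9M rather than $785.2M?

$497M

The deviation costs you only when the competing bid falls strictly between $588.9M and $785.2M; elsewhere both bids give the same outcome.
$705.8M: truthful payoff $79.4M, deviation payoff $0M → loss $79.4M.
$740.9M: truthful payoff $44.3M, deviation payoff $0M → loss $44.3M.
$597.5M: truthful payoff $187.7M, deviation payoff $0M → loss $187.7M.
$599.6M: truthful payoff $185.6M, deviation payoff $0M → loss $185.6M.
Total loss = $79.4M + $44.3M + $187.7M + $185.6M = $497M.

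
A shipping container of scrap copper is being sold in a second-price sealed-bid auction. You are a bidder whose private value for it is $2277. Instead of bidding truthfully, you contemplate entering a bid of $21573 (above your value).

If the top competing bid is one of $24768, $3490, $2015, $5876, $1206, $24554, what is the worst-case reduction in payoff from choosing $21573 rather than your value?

$3599

$24768: same outcome either way → loss $0.
$3490: truthful gives $0, deviation gives −$1213 → loss $1213.
$2015: same outcome either way → loss $0.
$5876: truthful gives $0, deviation gives −$3599 → loss $3599.
$1206: same outcome either way → loss $0.
$24554: same outcome either way → loss $0.
Maximum loss: $3599.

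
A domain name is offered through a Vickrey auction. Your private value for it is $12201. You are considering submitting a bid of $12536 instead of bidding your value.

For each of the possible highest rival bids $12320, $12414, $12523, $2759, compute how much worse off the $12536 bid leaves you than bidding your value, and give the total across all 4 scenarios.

The deviation costs you only when the competing bid falls strictly between $12201 and $12536; elsewhere both bids give the same outcome.
$12320: truthful payoff $0, deviation payoff −$119 → loss $119.
$12414: truthful payoff $0, deviation payoff −$213 → loss $213.
$12523: truthful payoff $0, deviation payoff −$322 → loss $322.
$2759: outcomes coincide → loss $0.
Total loss = $119 + $213 + $322 = $654.
Truthful bidding weakly dominates here: raising your bid can only win items priced above your value, and lowering it can only forfeit items priced below.

$654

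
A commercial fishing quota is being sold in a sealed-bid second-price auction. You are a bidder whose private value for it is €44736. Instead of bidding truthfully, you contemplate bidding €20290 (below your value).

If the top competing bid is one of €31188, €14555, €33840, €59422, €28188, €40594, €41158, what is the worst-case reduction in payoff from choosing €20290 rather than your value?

€31188: truthful gives €13548, deviation gives €0 → loss €13548.
€14555: same outcome either way → loss €0.
€33840: truthful gives €10896, deviation gives €0 → loss €10896.
€59422: same outcome either way → loss €0.
€28188: truthful gives €16548, deviation gives €0 → loss €16548.
€40594: truthful gives €4142, deviation gives €0 → loss €4142.
€41158: truthful gives €3578, deviation gives €0 → loss €3578.
Maximum loss: €16548.

€16548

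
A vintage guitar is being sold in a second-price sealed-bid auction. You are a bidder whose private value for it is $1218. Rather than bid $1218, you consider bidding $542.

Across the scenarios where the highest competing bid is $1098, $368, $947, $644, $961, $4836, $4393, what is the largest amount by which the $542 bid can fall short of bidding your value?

$1098: truthful gives $120, deviation gives $0 → loss $120.
$368: same outcome either way → loss $0.
$947: truthful gives $271, deviation gives $0 → loss $271.
$644: truthful gives $574, deviation gives $0 → loss $574.
$961: truthful gives $257, deviation gives $0 → loss $257.
$4836: same outcome either way → loss $0.
$4393: same outcome either way → loss $0.
Maximum loss: $574.

$574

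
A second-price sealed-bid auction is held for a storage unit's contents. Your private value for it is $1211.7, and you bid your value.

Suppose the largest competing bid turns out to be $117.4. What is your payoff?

Your bid $1211.7 exceeds the highest competing bid $117.4, so you win.
In a second-price auction the winner pays the second-highest bid, $117.4.
Payoff = value − price = $1211.7 − $117.4 = $1094.3.

$1094.3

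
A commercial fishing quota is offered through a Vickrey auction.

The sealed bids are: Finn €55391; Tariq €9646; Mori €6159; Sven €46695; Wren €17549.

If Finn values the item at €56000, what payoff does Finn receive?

€9305

Highest bid: Finn at €55391, so Finn wins.
Second-highest bid: Sven at €46695 — that is the price the winner pays.
Finn's payoff = value − price = €56000 − €46695 = €9305.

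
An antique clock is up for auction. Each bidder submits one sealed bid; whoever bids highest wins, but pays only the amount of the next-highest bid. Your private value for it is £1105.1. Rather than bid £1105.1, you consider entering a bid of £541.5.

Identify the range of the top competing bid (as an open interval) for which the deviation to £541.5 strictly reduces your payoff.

(£541.5, £1105.1)

If the competing bid is below £541.5, both bids win at the same price — no difference.
If it is above £1105.1, both bids lose — no difference.
If it lies strictly between £541.5 and £1105.1, bidding your value wins at a price below your value (positive payoff) while bidding £541.5 loses (payoff 0).
So the deviation strictly hurts on the open interval (£541.5, £1105.1).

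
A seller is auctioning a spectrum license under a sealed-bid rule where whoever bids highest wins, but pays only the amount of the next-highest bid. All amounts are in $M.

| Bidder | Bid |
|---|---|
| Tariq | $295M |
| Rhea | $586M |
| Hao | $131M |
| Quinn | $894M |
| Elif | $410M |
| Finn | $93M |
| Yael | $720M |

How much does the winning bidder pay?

Highest bid: Quinn at $894M, so Quinn wins.
Second-highest bid: Yael at $720M — that is the price the winner pays.

$720M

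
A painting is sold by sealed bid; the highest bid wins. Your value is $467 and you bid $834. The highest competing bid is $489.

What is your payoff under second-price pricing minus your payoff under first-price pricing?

$345

You have the highest bid, so you win under either rule.
Second-price: pay $489 → payoff −$22.
First-price: pay your own bid $834 → payoff −$367.
Difference = −$22 − (−$367) = $345.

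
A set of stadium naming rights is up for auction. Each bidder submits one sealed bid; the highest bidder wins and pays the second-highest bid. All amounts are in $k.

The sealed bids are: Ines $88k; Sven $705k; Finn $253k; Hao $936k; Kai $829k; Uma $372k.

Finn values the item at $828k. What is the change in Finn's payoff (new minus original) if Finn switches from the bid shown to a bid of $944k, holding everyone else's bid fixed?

The highest bid among the other bidders is $936k; Finn's bid doesn't change that.
Original bid $253k: Finn is not highest (top rival bid is $936k); payoff $0k.
Alternative bid $944k: Finn is highest, pays the top rival bid $936k; payoff $828k − $936k = −$108k.
Change in payoff = −$108k − ($0k) = −$108k.

−$108k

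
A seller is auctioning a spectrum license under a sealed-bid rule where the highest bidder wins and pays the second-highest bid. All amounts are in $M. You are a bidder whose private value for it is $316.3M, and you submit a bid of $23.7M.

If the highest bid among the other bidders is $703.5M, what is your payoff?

Your bid $23.7M is below the highest competing bid $703.5M, so you lose.
A losing bidder pays nothing and receives nothing: payoff = $0M.

$0M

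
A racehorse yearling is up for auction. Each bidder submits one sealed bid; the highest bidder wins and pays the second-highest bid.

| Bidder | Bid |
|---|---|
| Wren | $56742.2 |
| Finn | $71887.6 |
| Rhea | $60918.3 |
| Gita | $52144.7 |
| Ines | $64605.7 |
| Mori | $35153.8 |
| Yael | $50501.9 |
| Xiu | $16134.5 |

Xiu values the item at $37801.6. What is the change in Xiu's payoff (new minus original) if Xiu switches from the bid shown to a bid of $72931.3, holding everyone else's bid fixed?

−$34086

The highest bid among the other bidders is $71887.6; Xiu's bid doesn't change that.
Original bid $16134.5: Xiu is not highest (top rival bid is $71887.6); payoff $0.
Alternative bid $72931.3: Xiu is highest, pays the top rival bid $71887.6; payoff $37801.6 − $71887.6 = −$34086.
Change in payoff = −$34086 − ($0) = −$34086.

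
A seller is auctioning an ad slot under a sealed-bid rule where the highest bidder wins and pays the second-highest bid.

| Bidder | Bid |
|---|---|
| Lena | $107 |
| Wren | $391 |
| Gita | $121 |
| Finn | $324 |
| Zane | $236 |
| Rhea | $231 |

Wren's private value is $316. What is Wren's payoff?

−$8

Highest bid: Wren at $391, so Wren wins.
Second-highest bid: Finn at $324 — that is the price the winner pays.
Wren's payoff = value − price = $316 − $324 = −$8.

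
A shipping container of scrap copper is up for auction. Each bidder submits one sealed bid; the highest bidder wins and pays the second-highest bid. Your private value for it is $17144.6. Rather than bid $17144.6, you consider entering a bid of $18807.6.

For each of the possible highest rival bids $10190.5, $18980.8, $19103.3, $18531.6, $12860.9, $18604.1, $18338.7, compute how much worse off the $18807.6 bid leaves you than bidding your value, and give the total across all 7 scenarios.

$4040.6

The deviation costs you only when the competing bid falls strictly between $17144.6 and $18807.6; elsewhere both bids give the same outcome.
$10190.5: outcomes coincide → loss $0.
$18980.8: outcomes coincide → loss $0.
$19103.3: outcomes coincide → loss $0.
$18531.6: truthful payoff $0, deviation payoff −$1387 → loss $1387.
$12860.9: outcomes coincide → loss $0.
$18604.1: truthful payoff $0, deviation payoff −$1459.5 → loss $1459.5.
$18338.7: truthful payoff $0, deviation payoff −$1194.1 → loss $1194.1.
Total loss = $1387 + $1459.5 + $1194.1 = $4040.6.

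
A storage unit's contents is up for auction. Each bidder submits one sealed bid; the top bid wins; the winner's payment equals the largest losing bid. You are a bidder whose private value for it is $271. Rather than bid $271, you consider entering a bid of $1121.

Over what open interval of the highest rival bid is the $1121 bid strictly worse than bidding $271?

If the competing bid is below $271, both bids win at the same price — no difference.
If it is above $1121, both bids lose — no difference.
If it lies strictly between $271 and $1121, bidding your value loses (payoff 0) while bidding $1121 wins at a price above your value (payoff negative).
So the deviation strictly hurts on the open interval ($271, $1121).

($271, $1121)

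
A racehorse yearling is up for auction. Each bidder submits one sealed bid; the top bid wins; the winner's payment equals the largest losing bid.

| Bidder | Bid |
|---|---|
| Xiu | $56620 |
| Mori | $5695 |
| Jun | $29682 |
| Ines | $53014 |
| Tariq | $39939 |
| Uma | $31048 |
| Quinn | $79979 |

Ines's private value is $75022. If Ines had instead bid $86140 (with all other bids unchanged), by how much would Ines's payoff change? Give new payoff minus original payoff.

The highest bid among the other bidders is $79979; Ines's bid doesn't change that.
Original bid $53014: Ines is not highest (top rival bid is $79979); payoff $0.
Alternative bid $86140: Ines is highest, pays the top rival bid $79979; payoff $75022 − $79979 = −$4957.
Change in payoff = −$4957 − ($0) = −$4957.

−$4957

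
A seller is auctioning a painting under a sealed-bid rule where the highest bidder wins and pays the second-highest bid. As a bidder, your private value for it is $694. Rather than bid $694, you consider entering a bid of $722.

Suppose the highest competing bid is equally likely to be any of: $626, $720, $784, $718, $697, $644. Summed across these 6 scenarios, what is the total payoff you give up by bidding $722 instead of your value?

The deviation costs you only when the competing bid falls strictly between $694 and $722; elsewhere both bids give the same outcome.
$626: outcomes coincide → loss $0.
$720: truthful payoff $0, deviation payoff −$26 → loss $26.
$784: outcomes coincide → loss $0.
$718: truthful payoff $0, deviation payoff −$24 → loss $24.
$697: truthful payoff $0, deviation payoff −$3 → loss $3.
$644: outcomes coincide → loss $0.
Total loss = $26 + $24 + $3 = $53.

$53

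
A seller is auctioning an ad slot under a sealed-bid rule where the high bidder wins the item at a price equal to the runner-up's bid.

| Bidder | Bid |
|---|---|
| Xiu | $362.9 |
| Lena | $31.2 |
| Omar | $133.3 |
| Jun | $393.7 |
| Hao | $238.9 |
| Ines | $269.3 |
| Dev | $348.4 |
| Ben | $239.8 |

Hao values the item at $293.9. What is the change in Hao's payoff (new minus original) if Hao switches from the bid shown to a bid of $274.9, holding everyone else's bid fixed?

$0

The highest bid among the other bidders is $393.7; Hao's bid doesn't change that.
Original bid $238.9: Hao is not highest (top rival bid is $393.7); payoff $0.
Alternative bid $274.9: Hao is not highest (top rival bid is $393.7); payoff $0.
Change in payoff = $0 − ($0) = $0.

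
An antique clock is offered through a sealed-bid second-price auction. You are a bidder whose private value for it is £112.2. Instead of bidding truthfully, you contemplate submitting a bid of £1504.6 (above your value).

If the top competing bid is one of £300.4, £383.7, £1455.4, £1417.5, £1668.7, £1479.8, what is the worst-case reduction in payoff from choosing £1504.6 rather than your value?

£300.4: truthful gives £0, deviation gives −£188.2 → loss £188.2.
£383.7: truthful gives £0, deviation gives −£271.5 → loss £271.5.
£1455.4: truthful gives £0, deviation gives −£1343.2 → loss £1343.2.
£1417.5: truthful gives £0, deviation gives −£1305.3 → loss £1305.3.
£1668.7: same outcome either way → loss £0.
£1479.8: truthful gives £0, deviation gives −£1367.6 → loss £1367.6.
Maximum loss: £1367.6.

£1367.6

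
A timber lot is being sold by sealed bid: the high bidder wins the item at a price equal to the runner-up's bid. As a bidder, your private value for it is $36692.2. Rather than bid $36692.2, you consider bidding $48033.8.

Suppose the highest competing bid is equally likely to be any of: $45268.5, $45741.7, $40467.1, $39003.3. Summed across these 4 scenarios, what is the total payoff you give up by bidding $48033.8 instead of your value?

The deviation costs you only when the competing bid falls strictly between $36692.2 and $48033.8; elsewhere both bids give the same outcome.
$45268.5: truthful payoff $0, deviation payoff −$8576.3 → loss $8576.3.
$45741.7: truthful payoff $0, deviation payoff −$9049.5 → loss $9049.5.
$40467.1: truthful payoff $0, deviation payoff −$3774.9 → loss $3774.9.
$39003.3: truthful payoff $0, deviation payoff −$2311.1 → loss $2311.1.
Total loss = $8576.3 + $9049.5 + $3774.9 + $2311.1 = $23711.8.

$23711.8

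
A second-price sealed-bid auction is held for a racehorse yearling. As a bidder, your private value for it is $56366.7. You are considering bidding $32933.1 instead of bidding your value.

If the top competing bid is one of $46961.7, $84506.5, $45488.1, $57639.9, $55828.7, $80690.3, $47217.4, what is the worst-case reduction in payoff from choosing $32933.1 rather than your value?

$10878.6

$46961.7: truthful gives $9405, deviation gives $0 → loss $9405.
$84506.5: same outcome either way → loss $0.
$45488.1: truthful gives $10878.6, deviation gives $0 → loss $10878.6.
$57639.9: same outcome either way → loss $0.
$55828.7: truthful gives $538, deviation gives $0 → loss $538.
$80690.3: same outcome either way → loss $0.
$47217.4: truthful gives $9149.3, deviation gives $0 → loss $9149.3.
Maximum loss: $10878.6.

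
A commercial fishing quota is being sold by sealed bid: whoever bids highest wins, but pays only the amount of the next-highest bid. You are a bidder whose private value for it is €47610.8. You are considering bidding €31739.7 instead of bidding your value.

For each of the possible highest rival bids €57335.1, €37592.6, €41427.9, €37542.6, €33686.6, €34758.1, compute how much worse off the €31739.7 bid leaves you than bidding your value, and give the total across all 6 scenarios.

€53046.2

The deviation costs you only when the competing bid falls strictly between €31739.7 and €47610.8; elsewhere both bids give the same outcome.
€57335.1: outcomes coincide → loss €0.
€37592.6: truthful payoff €10018.2, deviation payoff €0 → loss €10018.2.
€41427.9: truthful payoff €6182.9, deviation payoff €0 → loss €6182.9.
€37542.6: truthful payoff €10068.2, deviation payoff €0 → loss €10068.2.
€33686.6: truthful payoff €13924.2, deviation payoff €0 → loss €13924.2.
€34758.1: truthful payoff €12852.7, deviation payoff €0 → loss €12852.7.
Total loss = €10018.2 + €6182.9 + €10068.2 + €13924.2 + €12852.7 = €53046.2.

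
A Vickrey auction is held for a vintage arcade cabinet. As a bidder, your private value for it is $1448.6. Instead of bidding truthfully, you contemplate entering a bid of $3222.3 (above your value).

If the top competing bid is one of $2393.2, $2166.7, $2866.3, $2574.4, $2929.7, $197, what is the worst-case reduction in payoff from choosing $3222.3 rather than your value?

$2393.2: truthful gives $0, deviation gives −$944.6 → loss $944.6.
$2166.7: truthful gives $0, deviation gives −$718.1 → loss $718.1.
$2866.3: truthful gives $0, deviation gives −$1417.7 → loss $1417.7.
$2574.4: truthful gives $0, deviation gives −$1125.8 → loss $1125.8.
$2929.7: truthful gives $0, deviation gives −$1481.1 → loss $1481.1.
$197: same outcome either way → loss $0.
Maximum loss: $1481.1.

$1481.1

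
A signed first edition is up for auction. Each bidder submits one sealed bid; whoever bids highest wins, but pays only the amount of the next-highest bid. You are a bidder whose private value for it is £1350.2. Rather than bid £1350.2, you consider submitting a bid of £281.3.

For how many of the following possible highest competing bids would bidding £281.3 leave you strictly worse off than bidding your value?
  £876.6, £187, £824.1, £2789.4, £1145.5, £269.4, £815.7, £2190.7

4

The deviation hurts exactly when the highest competing bid lies strictly between £281.3 and £1350.2 — underbidding then forfeits a profitable win.
£876.6: inside the interval → strictly worse (loss £473.6).
£187: below both → same outcome either way.
£824.1: inside the interval → strictly worse (loss £526.1).
£2789.4: above both → same outcome either way.
£1145.5: inside the interval → strictly worse (loss £204.7).
£269.4: below both → same outcome either way.
£815.7: inside the interval → strictly worse (loss £534.5).
£2190.7: above both → same outcome either way.
Count: 4.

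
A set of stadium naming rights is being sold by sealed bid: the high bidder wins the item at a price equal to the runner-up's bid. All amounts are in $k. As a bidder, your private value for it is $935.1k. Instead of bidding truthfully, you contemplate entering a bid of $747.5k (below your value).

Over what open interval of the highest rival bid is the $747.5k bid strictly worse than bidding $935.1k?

($747.5k, $935.1k)

If the competing bid is below $747.5k, both bids win at the same price — no difference.
If it is above $935.1k, both bids lose — no difference.
If it lies strictly between $747.5k and $935.1k, bidding your value wins at a price below your value (positive payoff) while bidding $747.5k loses (payoff 0).
So the deviation strictly hurts on the open interval ($747.5k, $935.1k).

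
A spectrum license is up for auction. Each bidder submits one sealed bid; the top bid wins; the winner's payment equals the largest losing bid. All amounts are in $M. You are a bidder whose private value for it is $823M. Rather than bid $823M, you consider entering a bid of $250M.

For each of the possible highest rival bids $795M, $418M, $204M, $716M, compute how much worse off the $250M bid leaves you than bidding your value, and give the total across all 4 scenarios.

$540M

The deviation costs you only when the competing bid falls strictly between $250M and $823M; elsewhere both bids give the same outcome.
$795M: truthful payoff $28M, deviation payoff $0M → loss $28M.
$418M: truthful payoff $405M, deviation payoff $0M → loss $405M.
$204M: outcomes coincide → loss $0M.
$716M: truthful payoff $107M, deviation payoff $0M → loss $107M.
Total loss = $28M + $405M + $107M = $540M.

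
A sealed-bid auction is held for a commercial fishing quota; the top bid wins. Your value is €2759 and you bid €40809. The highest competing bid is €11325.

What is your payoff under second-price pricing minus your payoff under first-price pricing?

€29484

You have the highest bid, so you win under either rule.
Second-price: pay €11325 → payoff −€8566.
First-price: pay your own bid €40809 → payoff −€38050.
Difference = −€8566 − (−€38050) = €29484.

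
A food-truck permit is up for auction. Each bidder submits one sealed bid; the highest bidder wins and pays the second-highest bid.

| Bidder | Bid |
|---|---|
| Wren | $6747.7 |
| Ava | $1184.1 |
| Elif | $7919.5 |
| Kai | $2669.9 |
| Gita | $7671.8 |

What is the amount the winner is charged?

$7671.8

Highest bid: Elif at $7919.5, so Elif wins.
Second-highest bid: Gita at $7671.8 — that is the price the winner pays.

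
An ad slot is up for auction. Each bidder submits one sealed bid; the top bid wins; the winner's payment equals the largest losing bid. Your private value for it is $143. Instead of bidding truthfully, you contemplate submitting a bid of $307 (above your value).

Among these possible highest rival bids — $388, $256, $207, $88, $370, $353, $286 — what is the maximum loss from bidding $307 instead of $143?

$388: same outcome either way → loss $0.
$256: truthful gives $0, deviation gives −$113 → loss $113.
$207: truthful gives $0, deviation gives −$64 → loss $64.
$88: same outcome either way → loss $0.
$370: same outcome either way → loss $0.
$353: same outcome either way → loss $0.
$286: truthful gives $0, deviation gives −$143 → loss $143.
Maximum loss: $143.

$143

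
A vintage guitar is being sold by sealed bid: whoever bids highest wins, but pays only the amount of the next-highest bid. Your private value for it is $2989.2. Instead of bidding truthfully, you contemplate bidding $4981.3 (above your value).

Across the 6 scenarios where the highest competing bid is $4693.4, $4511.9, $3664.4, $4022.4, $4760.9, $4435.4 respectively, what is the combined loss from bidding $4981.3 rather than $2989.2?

$8153.2

The deviation costs you only when the competing bid falls strictly between $2989.2 and $4981.3; elsewhere both bids give the same outcome.
$4693.4: truthful payoff $0, deviation payoff −$1704.2 → loss $1704.2.
$4511.9: truthful payoff $0, deviation payoff −$1522.7 → loss $1522.7.
$3664.4: truthful payoff $0, deviation payoff −$675.2 → loss $675.2.
$4022.4: truthful payoff $0, deviation payoff −$1033.2 → loss $1033.2.
$4760.9: truthful payoff $0, deviation payoff −$1771.7 → loss $1771.7.
$4435.4: truthful payoff $0, deviation payoff −$1446.2 → loss $1446.2.
Total loss = $1704.2 + $1522.7 + $675.2 + $1033.2 + $1771.7 + $1446.2 = $8153.2.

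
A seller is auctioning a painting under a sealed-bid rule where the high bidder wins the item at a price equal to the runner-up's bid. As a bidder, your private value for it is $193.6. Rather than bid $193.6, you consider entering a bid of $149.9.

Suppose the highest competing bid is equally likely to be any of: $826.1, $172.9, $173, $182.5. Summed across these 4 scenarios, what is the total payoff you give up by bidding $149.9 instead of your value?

$52.4

The deviation costs you only when the competing bid falls strictly between $149.9 and $193.6; elsewhere both bids give the same outcome.
$826.1: outcomes coincide → loss $0.
$172.9: truthful payoff $20.7, deviation payoff $0 → loss $20.7.
$173: truthful payoff $20.6, deviation payoff $0 → loss $20.6.
$182.5: truthful payoff $11.1, deviation payoff $0 → loss $11.1.
Total loss = $20.7 + $20.6 + $11.1 = $52.4.
In a second-price auction your bid sets only whether you win, not what you pay, so bidding your true value is weakly dominant.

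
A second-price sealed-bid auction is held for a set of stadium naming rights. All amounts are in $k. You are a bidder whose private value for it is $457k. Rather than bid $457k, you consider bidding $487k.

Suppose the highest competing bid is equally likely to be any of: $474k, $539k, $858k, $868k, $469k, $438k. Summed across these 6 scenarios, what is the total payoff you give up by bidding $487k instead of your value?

$29k

The deviation costs you only when the competing bid falls strictly between $457k and $487k; elsewhere both bids give the same outcome.
$474k: truthful payoff $0k, deviation payoff −$17k → loss $17k.
$539k: outcomes coincide → loss $0k.
$858k: outcomes coincide → loss $0k.
$868k: outcomes coincide → loss $0k.
$469k: truthful payoff $0k, deviation payoff −$12k → loss $12k.
$438k: outcomes coincide → loss $0k.
Total loss = $17k + $12k = $29k.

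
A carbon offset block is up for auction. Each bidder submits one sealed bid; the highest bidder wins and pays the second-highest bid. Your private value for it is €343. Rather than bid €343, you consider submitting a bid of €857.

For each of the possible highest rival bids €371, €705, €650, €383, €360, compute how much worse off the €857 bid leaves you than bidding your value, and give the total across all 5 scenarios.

€754

The deviation costs you only when the competing bid falls strictly between €343 and €857; elsewhere both bids give the same outcome.
€371: truthful payoff €0, deviation payoff −€28 → loss €28.
€705: truthful payoff €0, deviation payoff −€362 → loss €362.
€650: truthful payoff €0, deviation payoff −€307 → loss €307.
€383: truthful payoff €0, deviation payoff −€40 → loss €40.
€360: truthful payoff €0, deviation payoff −€17 → loss €17.
Total loss = €28 + €362 + €307 + €40 + €17 = €754.
Truthful bidding weakly dominates here: raising your bid can only win items priced above your value, and lowering it can only forfeit items priced below.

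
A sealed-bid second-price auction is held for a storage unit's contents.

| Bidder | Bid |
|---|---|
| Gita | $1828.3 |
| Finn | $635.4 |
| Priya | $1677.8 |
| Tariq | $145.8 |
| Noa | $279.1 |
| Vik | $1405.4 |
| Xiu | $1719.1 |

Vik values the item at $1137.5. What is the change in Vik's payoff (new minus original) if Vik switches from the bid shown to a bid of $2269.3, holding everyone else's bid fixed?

The highest bid among the other bidders is $1828.3; Vik's bid doesn't change that.
Original bid $1405.4: Vik is not highest (top rival bid is $1828.3); payoff $0.
Alternative bid $2269.3: Vik is highest, pays the top rival bid $1828.3; payoff $1137.5 − $1828.3 = −$690.8.
Change in payoff = −$690.8 − ($0) = −$690.8.

−$690.8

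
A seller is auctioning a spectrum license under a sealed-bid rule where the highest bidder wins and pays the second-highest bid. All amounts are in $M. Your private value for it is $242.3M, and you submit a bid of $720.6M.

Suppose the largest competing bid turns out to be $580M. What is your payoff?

Your bid $720.6M exceeds the highest competing bid $580M, so you win.
In a second-price auction the winner pays the second-highest bid, $580M.
Payoff = value − price = $242.3M − $580M = −$337.7M.

−$337.7M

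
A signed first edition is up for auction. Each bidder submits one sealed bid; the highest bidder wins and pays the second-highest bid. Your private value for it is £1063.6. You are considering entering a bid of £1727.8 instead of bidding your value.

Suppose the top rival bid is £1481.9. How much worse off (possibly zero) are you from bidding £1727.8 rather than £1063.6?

Bidding your value £1063.6: you lose (since £1063.6 < £1481.9). Payoff £0.
Bidding £1727.8: you win and pay £1481.9. Payoff £1063.6 − £1481.9 = −£418.3.
The competing bid £1481.9 lies between your value and your inflated bid, so overbidding wins an item priced above your value.
Loss from deviating = £0 − (−£418.3) = £418.3.

£418.3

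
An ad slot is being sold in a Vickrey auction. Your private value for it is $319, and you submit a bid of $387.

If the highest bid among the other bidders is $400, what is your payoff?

Your bid $387 is below the highest competing bid $400, so you lose.
A losing bidder pays nothing and receives nothing: payoff = $0.

$0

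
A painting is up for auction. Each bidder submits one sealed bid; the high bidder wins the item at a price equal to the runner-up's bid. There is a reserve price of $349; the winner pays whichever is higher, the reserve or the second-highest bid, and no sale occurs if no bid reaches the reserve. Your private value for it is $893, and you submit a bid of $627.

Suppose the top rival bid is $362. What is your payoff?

Your bid $627 is the highest and exceeds the reserve.
Price = max(second-highest bid, reserve) = max($362, $349) = $362.
Payoff = $893 − $362 = $531.

$531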